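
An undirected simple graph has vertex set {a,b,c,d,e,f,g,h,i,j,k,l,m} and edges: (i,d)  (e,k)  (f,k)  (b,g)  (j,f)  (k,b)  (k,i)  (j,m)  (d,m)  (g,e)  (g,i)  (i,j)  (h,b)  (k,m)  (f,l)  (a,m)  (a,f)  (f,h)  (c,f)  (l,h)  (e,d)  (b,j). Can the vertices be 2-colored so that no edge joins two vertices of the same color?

No

The cycle l-h-f-l has length 3, which is odd, so the graph is not bipartite.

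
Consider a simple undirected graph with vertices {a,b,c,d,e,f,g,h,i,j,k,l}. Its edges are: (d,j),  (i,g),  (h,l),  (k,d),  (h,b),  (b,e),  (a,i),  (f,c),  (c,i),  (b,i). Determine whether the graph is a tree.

No

|V| = 12, |E| = 10.
It splits into 2 components, so it cannot be a tree.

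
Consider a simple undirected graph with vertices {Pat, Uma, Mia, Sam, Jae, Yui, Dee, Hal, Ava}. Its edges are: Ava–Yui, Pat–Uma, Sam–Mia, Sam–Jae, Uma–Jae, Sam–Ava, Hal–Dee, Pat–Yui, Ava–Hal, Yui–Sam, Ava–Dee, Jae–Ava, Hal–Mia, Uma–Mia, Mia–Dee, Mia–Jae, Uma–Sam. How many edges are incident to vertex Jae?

4

Neighbors of Jae: Uma, Mia, Sam, Ava.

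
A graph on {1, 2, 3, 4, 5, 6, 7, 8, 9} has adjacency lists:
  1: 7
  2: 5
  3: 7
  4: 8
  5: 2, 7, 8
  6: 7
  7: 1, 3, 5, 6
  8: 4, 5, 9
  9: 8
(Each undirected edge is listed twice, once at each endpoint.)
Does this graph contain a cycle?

|V| = 9, |E| = 8, number of components = 1.
Since 8 = 9 - 1, the graph is a forest and contains no cycle.

No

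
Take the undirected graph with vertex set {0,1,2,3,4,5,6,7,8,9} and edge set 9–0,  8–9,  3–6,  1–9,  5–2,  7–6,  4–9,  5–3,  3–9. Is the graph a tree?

Yes

The graph has 10 vertices and 9 edges.
It is connected with exactly 9 edges, hence acyclic — it is a tree.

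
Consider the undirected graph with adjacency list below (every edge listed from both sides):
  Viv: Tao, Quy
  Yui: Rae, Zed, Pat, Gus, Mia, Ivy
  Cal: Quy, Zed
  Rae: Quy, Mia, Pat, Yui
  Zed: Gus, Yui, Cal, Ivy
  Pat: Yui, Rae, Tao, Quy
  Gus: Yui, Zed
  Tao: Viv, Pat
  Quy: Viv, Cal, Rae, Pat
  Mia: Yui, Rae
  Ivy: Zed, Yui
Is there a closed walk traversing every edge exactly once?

Yes

Degrees: Viv:2, Yui:6, Cal:2, Rae:4, Zed:4, Pat:4, Gus:2, Tao:2, Quy:4, Mia:2, Ivy:2
All degrees are even and the non-isolated vertices are connected — an Eulerian circuit exists.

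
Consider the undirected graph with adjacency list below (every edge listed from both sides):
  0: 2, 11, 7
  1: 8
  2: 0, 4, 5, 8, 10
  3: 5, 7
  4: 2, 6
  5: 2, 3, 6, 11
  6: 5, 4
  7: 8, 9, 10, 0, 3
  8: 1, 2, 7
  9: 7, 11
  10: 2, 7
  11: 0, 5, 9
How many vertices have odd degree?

6

Degrees: 0:3, 1:1, 2:5, 3:2, 4:2, 5:4, 6:2, 7:5, 8:3, 9:2, 10:2, 11:3
Odd-degree vertices: 0, 1, 2, 7, 8, 11.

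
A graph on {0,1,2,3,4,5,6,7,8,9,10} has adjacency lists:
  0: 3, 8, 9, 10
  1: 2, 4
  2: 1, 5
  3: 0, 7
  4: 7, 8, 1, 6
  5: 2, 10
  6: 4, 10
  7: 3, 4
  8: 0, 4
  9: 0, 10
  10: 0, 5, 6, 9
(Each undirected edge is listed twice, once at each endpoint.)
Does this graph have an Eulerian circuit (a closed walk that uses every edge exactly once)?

Yes

Degrees: 0:4, 1:2, 2:2, 3:2, 4:4, 5:2, 6:2, 7:2, 8:2, 9:2, 10:4
Every vertex has even degree and the edges form a single connected piece, so an Eulerian circuit exists.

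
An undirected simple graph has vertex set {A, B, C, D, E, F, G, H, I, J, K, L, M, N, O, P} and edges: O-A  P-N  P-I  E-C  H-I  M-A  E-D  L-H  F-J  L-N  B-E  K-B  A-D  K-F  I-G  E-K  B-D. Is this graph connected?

Component: {G, H, I, L, N, P}
Component: {A, B, C, D, E, F, J, K, M, O}
There are 2 separate components, so the graph is not connected.

No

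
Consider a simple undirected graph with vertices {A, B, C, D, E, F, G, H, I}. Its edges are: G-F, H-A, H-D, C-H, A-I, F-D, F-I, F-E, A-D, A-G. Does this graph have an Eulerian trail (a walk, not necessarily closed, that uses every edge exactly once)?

No

Degrees: A:4, B:0, C:1, D:3, E:1, F:4, G:2, H:3, I:2
Odd-degree vertices: C, D, E, H (4 total).
With 4 odd-degree vertices (more than two), no single trail can use every edge.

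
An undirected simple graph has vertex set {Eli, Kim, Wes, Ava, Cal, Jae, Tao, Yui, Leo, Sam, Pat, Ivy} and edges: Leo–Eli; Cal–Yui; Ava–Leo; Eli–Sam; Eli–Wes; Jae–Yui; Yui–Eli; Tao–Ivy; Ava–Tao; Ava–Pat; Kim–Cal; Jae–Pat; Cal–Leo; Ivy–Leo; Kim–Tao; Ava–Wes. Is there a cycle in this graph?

The graph has 12 vertices, 16 edges, and 1 connected component.
One cycle is Leo-Ava-Pat-Jae-Yui-Cal-Leo.

Yes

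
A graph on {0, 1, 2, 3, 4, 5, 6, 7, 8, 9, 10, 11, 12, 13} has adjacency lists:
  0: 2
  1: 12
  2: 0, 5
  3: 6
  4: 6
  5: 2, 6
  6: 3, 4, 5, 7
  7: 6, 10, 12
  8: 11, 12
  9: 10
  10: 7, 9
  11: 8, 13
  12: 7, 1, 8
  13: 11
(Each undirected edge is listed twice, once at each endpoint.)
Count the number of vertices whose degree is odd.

8

Degrees: 0:1, 1:1, 2:2, 3:1, 4:1, 5:2, 6:4, 7:3, 8:2, 9:1, 10:2, 11:2, 12:3, 13:1
Odd-degree vertices: 0, 1, 3, 4, 7, 9, 12, 13.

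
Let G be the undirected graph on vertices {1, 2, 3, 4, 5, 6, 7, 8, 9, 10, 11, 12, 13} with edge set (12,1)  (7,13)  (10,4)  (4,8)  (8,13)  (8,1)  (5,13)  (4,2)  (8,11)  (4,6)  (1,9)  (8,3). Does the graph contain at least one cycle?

The graph has 13 vertices, 12 edges, and 1 connected component.
Since 12 = 13 - 1, the graph is a forest and contains no cycle.

No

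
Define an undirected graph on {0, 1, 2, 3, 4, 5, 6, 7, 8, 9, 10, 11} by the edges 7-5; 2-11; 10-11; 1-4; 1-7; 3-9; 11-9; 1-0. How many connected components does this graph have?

Component: {6}
Component: {8}
Component: {0, 1, 4, 5, 7}
Component: {2, 3, 9, 10, 11}

4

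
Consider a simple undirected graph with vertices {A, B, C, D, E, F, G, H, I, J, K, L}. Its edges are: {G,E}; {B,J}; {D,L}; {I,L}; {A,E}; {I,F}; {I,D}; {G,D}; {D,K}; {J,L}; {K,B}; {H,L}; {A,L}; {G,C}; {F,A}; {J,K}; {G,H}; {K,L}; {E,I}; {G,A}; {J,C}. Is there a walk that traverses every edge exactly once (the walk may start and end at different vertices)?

Yes

Degrees: A:4, B:2, C:2, D:4, E:3, F:2, G:5, H:2, I:4, J:4, K:4, L:6
Odd-degree vertices: E, G (2 total).
With 2 odd-degree vertices and all edges in one connected piece, an Eulerian trail exists (from E to G).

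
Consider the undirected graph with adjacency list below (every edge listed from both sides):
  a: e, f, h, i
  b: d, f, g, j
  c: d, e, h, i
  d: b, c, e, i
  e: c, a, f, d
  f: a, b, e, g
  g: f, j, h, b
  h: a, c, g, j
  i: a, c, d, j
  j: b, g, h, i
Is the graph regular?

Degrees: a:4, b:4, c:4, d:4, e:4, f:4, g:4, h:4, i:4, j:4
Every vertex has degree 4, so the graph is 4-regular.

Yes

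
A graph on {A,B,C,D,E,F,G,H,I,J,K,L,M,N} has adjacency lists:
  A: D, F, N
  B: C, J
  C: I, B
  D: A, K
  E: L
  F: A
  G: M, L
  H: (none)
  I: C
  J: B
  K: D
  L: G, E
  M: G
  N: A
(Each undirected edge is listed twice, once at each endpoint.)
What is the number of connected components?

Component: {H}
Component: {B, C, I, J}
Component: {E, G, L, M}
Component: {A, D, F, K, N}

4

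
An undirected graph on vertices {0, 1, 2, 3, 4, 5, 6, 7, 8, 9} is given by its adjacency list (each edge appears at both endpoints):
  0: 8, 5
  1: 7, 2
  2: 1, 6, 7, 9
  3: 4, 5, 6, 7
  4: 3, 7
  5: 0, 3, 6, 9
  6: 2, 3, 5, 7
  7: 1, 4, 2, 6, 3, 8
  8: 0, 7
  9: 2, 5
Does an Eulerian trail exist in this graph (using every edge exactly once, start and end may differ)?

Degrees: 0:2, 1:2, 2:4, 3:4, 4:2, 5:4, 6:4, 7:6, 8:2, 9:2
Odd-degree vertices: none (0 total).
With 0 odd-degree vertices and all edges in one connected piece, an Eulerian trail exists.

Yes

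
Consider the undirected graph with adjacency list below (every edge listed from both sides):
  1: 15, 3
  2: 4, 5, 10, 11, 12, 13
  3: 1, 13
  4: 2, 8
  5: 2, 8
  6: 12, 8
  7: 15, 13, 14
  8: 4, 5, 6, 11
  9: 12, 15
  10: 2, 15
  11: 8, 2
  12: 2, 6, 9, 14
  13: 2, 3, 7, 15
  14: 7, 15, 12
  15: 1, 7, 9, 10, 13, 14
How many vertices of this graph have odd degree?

2

Degrees: 1:2, 2:6, 3:2, 4:2, 5:2, 6:2, 7:3, 8:4, 9:2, 10:2, 11:2, 12:4, 13:4, 14:3, 15:6
Odd-degree vertices: 7, 14.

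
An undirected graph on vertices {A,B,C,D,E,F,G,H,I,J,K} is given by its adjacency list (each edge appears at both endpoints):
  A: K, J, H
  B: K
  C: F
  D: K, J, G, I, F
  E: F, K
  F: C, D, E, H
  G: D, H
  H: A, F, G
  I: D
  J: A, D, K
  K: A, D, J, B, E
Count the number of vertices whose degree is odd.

Degrees: A:3, B:1, C:1, D:5, E:2, F:4, G:2, H:3, I:1, J:3, K:5
Odd-degree vertices: A, B, C, D, H, I, J, K.

8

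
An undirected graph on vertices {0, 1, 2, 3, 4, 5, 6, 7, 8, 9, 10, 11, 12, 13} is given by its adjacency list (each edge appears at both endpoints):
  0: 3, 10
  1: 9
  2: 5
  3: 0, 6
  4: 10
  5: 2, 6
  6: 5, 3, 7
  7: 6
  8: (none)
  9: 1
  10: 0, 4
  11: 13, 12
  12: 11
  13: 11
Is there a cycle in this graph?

The graph has 14 vertices, 10 edges, and 4 connected components.
Since 10 = 14 - 4, the graph is a forest and contains no cycle.

No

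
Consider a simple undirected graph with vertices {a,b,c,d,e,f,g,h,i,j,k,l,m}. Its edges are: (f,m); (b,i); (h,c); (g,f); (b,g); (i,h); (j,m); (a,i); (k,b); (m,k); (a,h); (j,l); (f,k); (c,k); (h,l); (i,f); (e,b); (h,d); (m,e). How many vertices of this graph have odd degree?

2

Degrees: a:2, b:4, c:2, d:1, e:2, f:4, g:2, h:5, i:4, j:2, k:4, l:2, m:4
Odd-degree vertices: d, h.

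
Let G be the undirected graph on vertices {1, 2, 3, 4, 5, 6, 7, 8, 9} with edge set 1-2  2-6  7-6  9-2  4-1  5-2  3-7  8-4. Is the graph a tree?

Yes

|V| = 9, |E| = 8.
It is connected with exactly 8 edges, hence acyclic — it is a tree.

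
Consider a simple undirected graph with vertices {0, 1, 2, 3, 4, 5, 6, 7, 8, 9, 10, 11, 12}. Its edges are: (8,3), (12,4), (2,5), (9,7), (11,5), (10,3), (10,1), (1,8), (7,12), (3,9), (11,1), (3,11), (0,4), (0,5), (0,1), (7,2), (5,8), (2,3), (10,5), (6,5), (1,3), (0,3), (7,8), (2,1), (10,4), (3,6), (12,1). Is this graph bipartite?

No

1-3-10-1 is an odd cycle (length 3), and a bipartite graph can contain only even cycles.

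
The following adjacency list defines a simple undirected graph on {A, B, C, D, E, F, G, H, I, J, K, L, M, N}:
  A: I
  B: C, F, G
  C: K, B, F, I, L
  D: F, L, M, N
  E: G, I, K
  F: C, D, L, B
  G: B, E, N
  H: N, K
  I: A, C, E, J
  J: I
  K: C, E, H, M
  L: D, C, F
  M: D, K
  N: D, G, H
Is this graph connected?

Yes

A breadth-first search from A visits A, I, E, J, C, K, G, F, L, B, H, M, N, D — all 14 vertices — so the graph is connected.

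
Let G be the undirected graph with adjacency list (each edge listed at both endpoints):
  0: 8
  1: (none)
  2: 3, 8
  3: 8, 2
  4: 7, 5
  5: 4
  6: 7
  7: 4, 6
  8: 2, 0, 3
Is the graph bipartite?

No

The cycle 2-3-8-2 has length 3, which is odd, so the graph is not bipartite.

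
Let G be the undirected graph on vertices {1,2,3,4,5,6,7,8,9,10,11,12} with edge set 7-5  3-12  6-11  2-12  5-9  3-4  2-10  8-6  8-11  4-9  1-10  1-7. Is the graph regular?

Degrees: 1:2, 2:2, 3:2, 4:2, 5:2, 6:2, 7:2, 8:2, 9:2, 10:2, 11:2, 12:2
All degrees equal 2; the graph is regular.

Yes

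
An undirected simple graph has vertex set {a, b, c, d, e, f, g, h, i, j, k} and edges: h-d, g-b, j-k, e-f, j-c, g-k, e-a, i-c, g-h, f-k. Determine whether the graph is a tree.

The graph has 11 vertices and 10 edges.
Connected and |E| = |V| - 1, which characterizes a tree.

Yes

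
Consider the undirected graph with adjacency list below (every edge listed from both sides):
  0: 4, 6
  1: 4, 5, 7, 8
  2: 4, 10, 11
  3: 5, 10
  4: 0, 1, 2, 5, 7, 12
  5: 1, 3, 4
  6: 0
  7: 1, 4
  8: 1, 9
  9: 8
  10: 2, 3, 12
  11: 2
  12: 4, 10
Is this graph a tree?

|V| = 13, |E| = 16.
A tree on 13 vertices has exactly 12 edges; this graph has 16, so it contains a cycle and is not a tree.

No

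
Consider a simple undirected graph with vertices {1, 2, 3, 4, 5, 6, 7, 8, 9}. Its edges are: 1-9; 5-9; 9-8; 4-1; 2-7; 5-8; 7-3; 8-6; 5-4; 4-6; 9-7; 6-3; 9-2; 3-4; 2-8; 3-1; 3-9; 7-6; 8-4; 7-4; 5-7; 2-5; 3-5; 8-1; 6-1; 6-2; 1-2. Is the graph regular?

Yes

Degrees: 1:6, 2:6, 3:6, 4:6, 5:6, 6:6, 7:6, 8:6, 9:6
Every vertex has degree 6, so the graph is 6-regular.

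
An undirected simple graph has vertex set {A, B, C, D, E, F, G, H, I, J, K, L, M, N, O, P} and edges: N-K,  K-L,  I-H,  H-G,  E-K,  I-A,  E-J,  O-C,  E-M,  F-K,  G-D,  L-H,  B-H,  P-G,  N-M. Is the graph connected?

Component: {C, O}
Component: {A, B, D, E, F, G, H, I, J, K, L, M, N, P}
No edge joins these 2 groups, so the graph is disconnected.

No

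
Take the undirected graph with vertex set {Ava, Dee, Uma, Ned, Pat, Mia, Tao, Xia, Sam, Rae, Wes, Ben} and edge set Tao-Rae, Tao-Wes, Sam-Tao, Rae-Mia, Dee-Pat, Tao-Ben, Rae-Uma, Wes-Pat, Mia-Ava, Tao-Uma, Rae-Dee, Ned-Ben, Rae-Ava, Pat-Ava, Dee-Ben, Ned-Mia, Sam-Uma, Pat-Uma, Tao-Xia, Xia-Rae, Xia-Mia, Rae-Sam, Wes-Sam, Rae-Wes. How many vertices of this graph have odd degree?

Degrees: Ava:3, Dee:3, Uma:4, Ned:2, Pat:4, Mia:4, Tao:6, Xia:3, Sam:4, Rae:8, Wes:4, Ben:3
Odd-degree vertices: Ava, Dee, Xia, Ben.

4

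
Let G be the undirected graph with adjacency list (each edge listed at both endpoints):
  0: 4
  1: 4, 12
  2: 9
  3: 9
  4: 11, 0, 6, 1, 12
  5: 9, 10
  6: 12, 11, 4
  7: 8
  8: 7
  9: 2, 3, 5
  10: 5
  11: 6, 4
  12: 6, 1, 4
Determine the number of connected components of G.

3

Component: {7, 8}
Component: {2, 3, 5, 9, 10}
Component: {0, 1, 4, 6, 11, 12}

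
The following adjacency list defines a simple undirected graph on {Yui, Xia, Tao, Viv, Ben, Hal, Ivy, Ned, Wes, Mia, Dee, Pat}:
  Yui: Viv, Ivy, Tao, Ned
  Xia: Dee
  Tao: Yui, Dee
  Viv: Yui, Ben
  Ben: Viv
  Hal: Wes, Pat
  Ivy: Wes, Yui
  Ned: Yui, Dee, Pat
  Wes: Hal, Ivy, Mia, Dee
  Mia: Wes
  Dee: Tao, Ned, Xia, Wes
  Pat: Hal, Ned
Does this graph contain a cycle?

Yes

|V| = 12, |E| = 14, number of components = 1.
Since 14 > 12 - 1, a cycle must exist; for instance Yui-Ned-Dee-Wes-Ivy-Yui.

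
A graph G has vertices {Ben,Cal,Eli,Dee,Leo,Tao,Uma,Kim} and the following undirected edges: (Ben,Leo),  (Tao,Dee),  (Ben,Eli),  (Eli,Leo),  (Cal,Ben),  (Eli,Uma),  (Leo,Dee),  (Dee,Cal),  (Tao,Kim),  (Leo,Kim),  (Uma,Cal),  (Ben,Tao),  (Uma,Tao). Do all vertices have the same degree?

No

Degrees: Ben:4, Cal:3, Eli:3, Dee:3, Leo:4, Tao:4, Uma:3, Kim:2
Vertex Kim has degree 2 while Ben has degree 4, so the graph is not regular.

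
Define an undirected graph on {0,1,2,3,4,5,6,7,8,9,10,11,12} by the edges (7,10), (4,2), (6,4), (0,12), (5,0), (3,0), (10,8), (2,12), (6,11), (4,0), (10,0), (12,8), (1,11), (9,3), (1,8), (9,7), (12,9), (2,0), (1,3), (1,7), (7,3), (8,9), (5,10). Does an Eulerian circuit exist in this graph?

No

Degrees: 0:6, 1:4, 2:3, 3:4, 4:3, 5:2, 6:2, 7:4, 8:4, 9:4, 10:4, 11:2, 12:4
Vertices with odd degree: 2, 4. An Eulerian circuit requires all degrees even.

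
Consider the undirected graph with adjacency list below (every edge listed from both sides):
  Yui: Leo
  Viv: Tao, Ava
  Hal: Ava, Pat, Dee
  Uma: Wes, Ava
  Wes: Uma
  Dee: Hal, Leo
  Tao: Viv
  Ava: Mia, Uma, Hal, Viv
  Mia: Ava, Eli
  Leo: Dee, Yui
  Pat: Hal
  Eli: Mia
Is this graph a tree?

Yes

The graph has 12 vertices and 11 edges.
Connected and |E| = |V| - 1, which characterizes a tree.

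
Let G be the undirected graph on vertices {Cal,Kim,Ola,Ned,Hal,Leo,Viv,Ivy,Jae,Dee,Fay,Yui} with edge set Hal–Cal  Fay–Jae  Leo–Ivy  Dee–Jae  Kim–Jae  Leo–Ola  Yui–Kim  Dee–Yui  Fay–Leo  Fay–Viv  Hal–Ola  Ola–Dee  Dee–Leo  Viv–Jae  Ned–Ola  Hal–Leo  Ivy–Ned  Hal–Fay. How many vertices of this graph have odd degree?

Degrees: Cal:1, Kim:2, Ola:4, Ned:2, Hal:4, Leo:5, Viv:2, Ivy:2, Jae:4, Dee:4, Fay:4, Yui:2
Odd-degree vertices: Cal, Leo.

2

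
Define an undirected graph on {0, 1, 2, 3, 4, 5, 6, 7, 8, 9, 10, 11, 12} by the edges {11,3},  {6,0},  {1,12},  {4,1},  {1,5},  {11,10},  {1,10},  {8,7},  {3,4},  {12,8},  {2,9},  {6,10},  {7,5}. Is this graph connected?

No

Component: {2, 9}
Component: {0, 1, 3, 4, 5, 6, 7, 8, 10, 11, 12}
There are 2 separate components, so the graph is not connected.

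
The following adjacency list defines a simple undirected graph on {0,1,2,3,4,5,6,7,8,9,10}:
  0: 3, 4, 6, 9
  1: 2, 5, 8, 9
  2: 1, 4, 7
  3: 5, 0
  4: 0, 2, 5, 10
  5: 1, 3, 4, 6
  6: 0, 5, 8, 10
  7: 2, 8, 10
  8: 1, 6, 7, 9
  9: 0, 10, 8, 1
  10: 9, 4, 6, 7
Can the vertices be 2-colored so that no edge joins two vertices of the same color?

8-1-9-8 is an odd cycle (length 3), and a bipartite graph can contain only even cycles.

No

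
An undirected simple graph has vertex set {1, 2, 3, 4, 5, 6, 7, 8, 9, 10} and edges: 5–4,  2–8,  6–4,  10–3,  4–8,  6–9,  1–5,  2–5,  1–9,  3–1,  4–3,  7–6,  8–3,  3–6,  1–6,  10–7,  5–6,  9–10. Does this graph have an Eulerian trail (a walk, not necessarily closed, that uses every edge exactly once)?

Degrees: 1:4, 2:2, 3:5, 4:4, 5:4, 6:6, 7:2, 8:3, 9:3, 10:3
Odd-degree vertices: 3, 8, 9, 10 (4 total).
An Eulerian trail requires 0 or 2 odd-degree vertices; here there are 4.

No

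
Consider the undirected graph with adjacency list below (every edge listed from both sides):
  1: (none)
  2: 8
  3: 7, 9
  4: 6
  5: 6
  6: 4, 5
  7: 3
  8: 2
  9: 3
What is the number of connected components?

4

Component: {1}
Component: {2, 8}
Component: {3, 7, 9}
Component: {4, 5, 6}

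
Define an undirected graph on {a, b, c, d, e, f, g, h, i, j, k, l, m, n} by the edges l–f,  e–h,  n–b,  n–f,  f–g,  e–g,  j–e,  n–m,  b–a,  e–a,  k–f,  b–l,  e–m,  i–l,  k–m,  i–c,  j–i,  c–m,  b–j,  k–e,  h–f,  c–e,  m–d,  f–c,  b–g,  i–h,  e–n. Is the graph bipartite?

e-m-n-e is an odd cycle (length 3), and a bipartite graph can contain only even cycles.

No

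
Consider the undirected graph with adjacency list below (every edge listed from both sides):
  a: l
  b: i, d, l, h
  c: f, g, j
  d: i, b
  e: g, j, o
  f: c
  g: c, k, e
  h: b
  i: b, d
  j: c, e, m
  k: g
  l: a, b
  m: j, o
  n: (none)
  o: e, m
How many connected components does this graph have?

Component: {n}
Component: {a, b, d, h, i, l}
Component: {c, e, f, g, j, k, m, o}

3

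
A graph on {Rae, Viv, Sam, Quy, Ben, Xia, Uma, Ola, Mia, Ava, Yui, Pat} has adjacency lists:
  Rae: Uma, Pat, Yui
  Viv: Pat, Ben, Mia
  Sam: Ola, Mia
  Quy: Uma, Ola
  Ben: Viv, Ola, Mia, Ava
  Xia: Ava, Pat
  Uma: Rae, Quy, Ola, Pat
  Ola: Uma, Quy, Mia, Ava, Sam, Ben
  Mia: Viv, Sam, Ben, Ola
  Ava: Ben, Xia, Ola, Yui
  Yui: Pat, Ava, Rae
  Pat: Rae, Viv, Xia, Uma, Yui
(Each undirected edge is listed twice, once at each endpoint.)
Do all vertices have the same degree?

No

Degrees: Rae:3, Viv:3, Sam:2, Quy:2, Ben:4, Xia:2, Uma:4, Ola:6, Mia:4, Ava:4, Yui:3, Pat:5
Vertex Sam has degree 2 while Ola has degree 6, so the graph is not regular.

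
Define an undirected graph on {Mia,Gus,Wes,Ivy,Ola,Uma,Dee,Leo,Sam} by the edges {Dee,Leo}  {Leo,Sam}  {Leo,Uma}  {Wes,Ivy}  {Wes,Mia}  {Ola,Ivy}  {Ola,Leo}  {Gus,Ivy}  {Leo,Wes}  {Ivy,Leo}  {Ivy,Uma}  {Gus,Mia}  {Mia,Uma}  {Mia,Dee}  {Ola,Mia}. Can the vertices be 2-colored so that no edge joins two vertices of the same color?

No

Ola-Ivy-Leo-Ola is an odd cycle (length 3), and a bipartite graph can contain only even cycles.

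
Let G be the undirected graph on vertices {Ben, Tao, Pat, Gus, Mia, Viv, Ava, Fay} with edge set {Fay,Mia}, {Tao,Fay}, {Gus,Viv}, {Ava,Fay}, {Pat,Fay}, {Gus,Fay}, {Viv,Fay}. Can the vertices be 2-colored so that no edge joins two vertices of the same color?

No

The cycle Viv-Gus-Fay-Viv has length 3, which is odd, so the graph is not bipartite.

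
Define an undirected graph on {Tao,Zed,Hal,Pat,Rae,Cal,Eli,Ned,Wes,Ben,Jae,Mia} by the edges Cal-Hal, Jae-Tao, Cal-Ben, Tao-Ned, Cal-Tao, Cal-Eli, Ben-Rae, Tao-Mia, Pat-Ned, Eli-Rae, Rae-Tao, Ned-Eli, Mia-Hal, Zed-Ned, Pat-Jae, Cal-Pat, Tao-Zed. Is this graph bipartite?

The cycle Tao-Zed-Ned-Tao has length 3, which is odd, so the graph is not bipartite.

No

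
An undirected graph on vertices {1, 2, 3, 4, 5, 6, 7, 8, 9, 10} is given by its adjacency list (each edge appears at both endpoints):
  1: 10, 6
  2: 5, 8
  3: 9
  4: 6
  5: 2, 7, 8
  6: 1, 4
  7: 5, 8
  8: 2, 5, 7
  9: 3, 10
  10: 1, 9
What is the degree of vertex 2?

Neighbors of 2: 5, 8.

2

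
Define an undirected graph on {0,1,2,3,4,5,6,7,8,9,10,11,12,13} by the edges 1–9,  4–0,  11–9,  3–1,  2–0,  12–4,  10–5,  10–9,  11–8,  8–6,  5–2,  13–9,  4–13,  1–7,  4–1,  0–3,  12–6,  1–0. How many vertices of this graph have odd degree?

Degrees: 0:4, 1:5, 2:2, 3:2, 4:4, 5:2, 6:2, 7:1, 8:2, 9:4, 10:2, 11:2, 12:2, 13:2
Odd-degree vertices: 1, 7.

2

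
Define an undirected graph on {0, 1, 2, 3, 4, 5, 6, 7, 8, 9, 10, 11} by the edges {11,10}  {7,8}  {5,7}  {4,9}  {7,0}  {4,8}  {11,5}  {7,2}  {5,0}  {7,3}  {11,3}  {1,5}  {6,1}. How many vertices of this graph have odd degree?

6

Degrees: 0:2, 1:2, 2:1, 3:2, 4:2, 5:4, 6:1, 7:5, 8:2, 9:1, 10:1, 11:3
Odd-degree vertices: 2, 6, 7, 9, 10, 11.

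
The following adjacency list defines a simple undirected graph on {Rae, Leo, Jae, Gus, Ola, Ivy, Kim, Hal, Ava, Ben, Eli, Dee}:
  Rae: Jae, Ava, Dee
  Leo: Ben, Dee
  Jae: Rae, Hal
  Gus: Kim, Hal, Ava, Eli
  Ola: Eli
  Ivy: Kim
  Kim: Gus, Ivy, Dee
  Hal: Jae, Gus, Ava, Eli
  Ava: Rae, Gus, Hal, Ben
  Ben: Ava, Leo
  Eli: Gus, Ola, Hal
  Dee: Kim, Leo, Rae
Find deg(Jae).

Neighbors of Jae: Rae, Hal.

2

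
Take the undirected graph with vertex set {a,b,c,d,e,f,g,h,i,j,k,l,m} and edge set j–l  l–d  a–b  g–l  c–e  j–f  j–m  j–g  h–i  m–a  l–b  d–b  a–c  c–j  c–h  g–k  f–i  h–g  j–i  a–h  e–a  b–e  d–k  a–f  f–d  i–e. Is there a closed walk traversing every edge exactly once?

Yes

Degrees: a:6, b:4, c:4, d:4, e:4, f:4, g:4, h:4, i:4, j:6, k:2, l:4, m:2
All degrees are even and the non-isolated vertices are connected — an Eulerian circuit exists.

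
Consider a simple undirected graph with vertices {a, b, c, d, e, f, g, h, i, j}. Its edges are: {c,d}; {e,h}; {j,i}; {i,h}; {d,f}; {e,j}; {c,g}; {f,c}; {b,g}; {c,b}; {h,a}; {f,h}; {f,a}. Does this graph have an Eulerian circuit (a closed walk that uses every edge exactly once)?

Degrees: a:2, b:2, c:4, d:2, e:2, f:4, g:2, h:4, i:2, j:2
Every vertex has even degree and the edges form a single connected piece, so an Eulerian circuit exists.

Yes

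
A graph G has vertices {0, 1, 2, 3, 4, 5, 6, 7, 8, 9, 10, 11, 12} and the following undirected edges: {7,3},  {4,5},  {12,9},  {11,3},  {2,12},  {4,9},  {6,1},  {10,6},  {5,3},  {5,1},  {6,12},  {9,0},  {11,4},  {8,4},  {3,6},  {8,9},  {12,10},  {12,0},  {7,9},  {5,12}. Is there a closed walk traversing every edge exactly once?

Degrees: 0:2, 1:2, 2:1, 3:4, 4:4, 5:4, 6:4, 7:2, 8:2, 9:5, 10:2, 11:2, 12:6
Vertices with odd degree: 2, 9. An Eulerian circuit requires all degrees even.

No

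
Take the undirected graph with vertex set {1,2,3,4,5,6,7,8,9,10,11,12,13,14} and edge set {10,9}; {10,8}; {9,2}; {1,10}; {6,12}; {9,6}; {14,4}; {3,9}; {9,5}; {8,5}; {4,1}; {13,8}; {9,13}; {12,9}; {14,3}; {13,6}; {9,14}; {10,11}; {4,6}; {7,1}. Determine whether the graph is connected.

A breadth-first search from 1 visits 1, 10, 4, 7, 11, 8, 9, 6, 14, 5, 13, 3, 2, 12 — all 14 vertices — so the graph is connected.

Yes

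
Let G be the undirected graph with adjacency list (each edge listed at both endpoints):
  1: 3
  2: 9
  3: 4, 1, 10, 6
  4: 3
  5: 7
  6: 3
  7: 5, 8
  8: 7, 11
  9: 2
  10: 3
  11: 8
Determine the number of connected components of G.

3

Component: {2, 9}
Component: {5, 7, 8, 11}
Component: {1, 3, 4, 6, 10}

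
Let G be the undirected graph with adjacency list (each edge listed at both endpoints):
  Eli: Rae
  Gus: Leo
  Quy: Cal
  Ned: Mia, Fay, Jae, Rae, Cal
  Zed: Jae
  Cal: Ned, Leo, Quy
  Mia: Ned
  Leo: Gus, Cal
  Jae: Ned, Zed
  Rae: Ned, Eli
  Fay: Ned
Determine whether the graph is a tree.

Yes

|V| = 11, |E| = 10.
Connected and |E| = |V| - 1, which characterizes a tree.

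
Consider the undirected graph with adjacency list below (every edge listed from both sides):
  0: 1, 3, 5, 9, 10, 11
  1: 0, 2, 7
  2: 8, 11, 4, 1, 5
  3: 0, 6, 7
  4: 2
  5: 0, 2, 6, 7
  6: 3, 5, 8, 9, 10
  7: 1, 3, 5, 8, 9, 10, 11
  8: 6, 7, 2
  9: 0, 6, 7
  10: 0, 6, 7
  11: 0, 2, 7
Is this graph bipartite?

Color {1, 3, 4, 5, 8, 9, 10, 11} black and {0, 2, 6, 7} white. No edge joins two same-colored vertices, so the graph is bipartite.

Yes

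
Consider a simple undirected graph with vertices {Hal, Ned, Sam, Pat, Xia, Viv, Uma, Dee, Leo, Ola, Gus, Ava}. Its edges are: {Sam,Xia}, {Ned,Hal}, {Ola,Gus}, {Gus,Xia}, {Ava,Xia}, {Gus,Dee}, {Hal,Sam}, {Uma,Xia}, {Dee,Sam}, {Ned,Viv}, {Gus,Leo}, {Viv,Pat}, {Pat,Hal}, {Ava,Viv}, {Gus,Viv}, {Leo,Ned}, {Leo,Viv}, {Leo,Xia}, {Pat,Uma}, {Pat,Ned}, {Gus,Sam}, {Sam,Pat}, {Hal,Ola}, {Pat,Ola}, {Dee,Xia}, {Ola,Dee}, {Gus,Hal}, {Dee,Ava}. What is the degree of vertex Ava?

Neighbors of Ava: Xia, Viv, Dee.

3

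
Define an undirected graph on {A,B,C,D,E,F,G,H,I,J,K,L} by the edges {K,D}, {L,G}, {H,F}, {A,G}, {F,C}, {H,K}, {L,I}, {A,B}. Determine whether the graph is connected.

Component: {E}
Component: {J}
Component: {A, B, G, I, L}
Component: {C, D, F, H, K}
There are 4 separate components, so the graph is not connected.

No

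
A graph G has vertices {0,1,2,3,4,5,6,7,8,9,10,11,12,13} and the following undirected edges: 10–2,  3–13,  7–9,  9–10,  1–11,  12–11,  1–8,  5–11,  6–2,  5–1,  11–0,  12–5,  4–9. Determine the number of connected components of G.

3

Component: {3, 13}
Component: {0, 1, 5, 8, 11, 12}
Component: {2, 4, 6, 7, 9, 10}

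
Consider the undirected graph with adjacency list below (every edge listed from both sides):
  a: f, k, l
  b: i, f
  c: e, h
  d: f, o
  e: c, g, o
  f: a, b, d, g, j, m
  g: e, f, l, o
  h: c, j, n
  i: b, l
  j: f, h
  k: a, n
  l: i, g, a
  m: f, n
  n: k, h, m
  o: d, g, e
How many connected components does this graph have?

1

Component: {a, b, c, d, e, f, g, h, i, j, k, l, m, n, o}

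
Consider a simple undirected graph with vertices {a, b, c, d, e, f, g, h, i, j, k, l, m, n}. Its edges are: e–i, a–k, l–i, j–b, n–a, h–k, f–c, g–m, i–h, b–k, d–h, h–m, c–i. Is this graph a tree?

Yes

The graph has 14 vertices and 13 edges.
It is connected with exactly 13 edges, hence acyclic — it is a tree.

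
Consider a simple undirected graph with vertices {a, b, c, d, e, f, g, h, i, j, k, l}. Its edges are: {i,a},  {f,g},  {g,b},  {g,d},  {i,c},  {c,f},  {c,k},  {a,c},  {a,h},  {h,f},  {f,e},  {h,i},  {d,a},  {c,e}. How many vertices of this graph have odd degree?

Degrees: a:4, b:1, c:5, d:2, e:2, f:4, g:3, h:3, i:3, j:0, k:1, l:0
Odd-degree vertices: b, c, g, h, i, k.

6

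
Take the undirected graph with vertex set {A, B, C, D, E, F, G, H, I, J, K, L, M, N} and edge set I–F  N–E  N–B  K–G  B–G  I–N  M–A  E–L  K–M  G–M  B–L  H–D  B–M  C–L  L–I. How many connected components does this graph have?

3

Component: {J}
Component: {D, H}
Component: {A, B, C, E, F, G, I, K, L, M, N}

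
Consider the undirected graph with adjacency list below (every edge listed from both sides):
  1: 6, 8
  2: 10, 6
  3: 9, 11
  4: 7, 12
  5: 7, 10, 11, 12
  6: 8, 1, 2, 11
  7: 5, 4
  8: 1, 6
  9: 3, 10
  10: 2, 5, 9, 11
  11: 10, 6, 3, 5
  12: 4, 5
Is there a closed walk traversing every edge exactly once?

Yes

Degrees: 1:2, 2:2, 3:2, 4:2, 5:4, 6:4, 7:2, 8:2, 9:2, 10:4, 11:4, 12:2
Every vertex has even degree and the edges form a single connected piece, so an Eulerian circuit exists.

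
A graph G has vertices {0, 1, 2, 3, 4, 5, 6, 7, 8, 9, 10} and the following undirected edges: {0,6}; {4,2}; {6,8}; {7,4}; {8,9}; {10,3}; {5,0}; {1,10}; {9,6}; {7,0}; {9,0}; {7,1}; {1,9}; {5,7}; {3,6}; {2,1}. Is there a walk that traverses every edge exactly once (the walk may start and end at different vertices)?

Yes

Degrees: 0:4, 1:4, 2:2, 3:2, 4:2, 5:2, 6:4, 7:4, 8:2, 9:4, 10:2
Odd-degree vertices: none (0 total).
With 0 odd-degree vertices and all edges in one connected piece, an Eulerian trail exists.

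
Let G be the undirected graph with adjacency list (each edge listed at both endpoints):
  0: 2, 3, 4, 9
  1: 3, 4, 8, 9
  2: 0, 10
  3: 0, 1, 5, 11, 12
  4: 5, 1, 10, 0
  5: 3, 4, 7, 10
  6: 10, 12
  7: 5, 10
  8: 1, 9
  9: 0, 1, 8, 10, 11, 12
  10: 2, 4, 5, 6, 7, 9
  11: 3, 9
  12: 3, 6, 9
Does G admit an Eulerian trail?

Yes

Degrees: 0:4, 1:4, 2:2, 3:5, 4:4, 5:4, 6:2, 7:2, 8:2, 9:6, 10:6, 11:2, 12:3
Odd-degree vertices: 3, 12 (2 total).
The non-isolated vertices are connected and exactly 2 have odd degree, so an Eulerian trail exists (from 3 to 12).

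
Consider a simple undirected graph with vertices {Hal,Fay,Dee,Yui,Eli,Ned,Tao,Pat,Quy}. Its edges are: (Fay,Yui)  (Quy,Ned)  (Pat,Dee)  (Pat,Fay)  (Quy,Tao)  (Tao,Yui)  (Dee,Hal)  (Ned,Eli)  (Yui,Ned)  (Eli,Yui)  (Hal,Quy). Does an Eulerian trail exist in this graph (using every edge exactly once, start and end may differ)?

Degrees: Hal:2, Fay:2, Dee:2, Yui:4, Eli:2, Ned:3, Tao:2, Pat:2, Quy:3
Odd-degree vertices: Ned, Quy (2 total).
With 2 odd-degree vertices and all edges in one connected piece, an Eulerian trail exists (from Ned to Quy).

Yes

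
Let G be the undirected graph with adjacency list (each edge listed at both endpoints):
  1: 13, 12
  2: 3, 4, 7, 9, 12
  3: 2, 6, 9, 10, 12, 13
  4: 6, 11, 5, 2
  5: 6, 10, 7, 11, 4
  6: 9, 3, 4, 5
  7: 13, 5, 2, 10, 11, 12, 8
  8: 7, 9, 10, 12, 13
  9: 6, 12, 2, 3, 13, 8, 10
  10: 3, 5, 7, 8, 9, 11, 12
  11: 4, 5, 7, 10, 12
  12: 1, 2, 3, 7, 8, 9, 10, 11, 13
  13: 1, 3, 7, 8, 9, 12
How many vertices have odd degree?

Degrees: 1:2, 2:5, 3:6, 4:4, 5:5, 6:4, 7:7, 8:5, 9:7, 10:7, 11:5, 12:9, 13:6
Odd-degree vertices: 2, 5, 7, 8, 9, 10, 11, 12.

8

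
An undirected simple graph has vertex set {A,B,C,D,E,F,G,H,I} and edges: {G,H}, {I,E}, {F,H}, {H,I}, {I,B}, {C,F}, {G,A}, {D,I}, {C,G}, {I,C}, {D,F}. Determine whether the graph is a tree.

No

The graph has 9 vertices and 11 edges.
Connected but with 11 > 8 edges, so it has a cycle and is not a tree.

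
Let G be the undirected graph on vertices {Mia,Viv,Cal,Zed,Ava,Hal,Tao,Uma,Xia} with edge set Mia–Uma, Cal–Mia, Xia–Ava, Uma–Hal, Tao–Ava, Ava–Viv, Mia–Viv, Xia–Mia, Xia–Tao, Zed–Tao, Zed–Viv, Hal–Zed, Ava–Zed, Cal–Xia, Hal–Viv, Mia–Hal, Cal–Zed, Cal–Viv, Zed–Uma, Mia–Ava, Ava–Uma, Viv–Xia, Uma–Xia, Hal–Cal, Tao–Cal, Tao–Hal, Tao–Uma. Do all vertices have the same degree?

Degrees: Mia:6, Viv:6, Cal:6, Zed:6, Ava:6, Hal:6, Tao:6, Uma:6, Xia:6
Every vertex has degree 6, so the graph is 6-regular.

Yes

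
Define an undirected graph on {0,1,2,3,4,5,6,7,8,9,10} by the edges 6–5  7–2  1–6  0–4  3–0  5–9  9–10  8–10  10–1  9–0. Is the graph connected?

No

Component: {2, 7}
Component: {0, 1, 3, 4, 5, 6, 8, 9, 10}
No edge joins these 2 groups, so the graph is disconnected.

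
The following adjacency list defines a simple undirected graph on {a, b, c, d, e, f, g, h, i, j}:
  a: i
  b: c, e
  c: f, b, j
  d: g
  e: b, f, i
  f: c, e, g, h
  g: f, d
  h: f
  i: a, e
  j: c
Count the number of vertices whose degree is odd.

Degrees: a:1, b:2, c:3, d:1, e:3, f:4, g:2, h:1, i:2, j:1
Odd-degree vertices: a, c, d, e, h, j.

6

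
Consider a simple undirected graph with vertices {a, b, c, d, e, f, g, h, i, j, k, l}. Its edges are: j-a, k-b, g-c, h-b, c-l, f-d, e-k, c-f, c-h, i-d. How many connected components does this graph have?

2

Component: {a, j}
Component: {b, c, d, e, f, g, h, i, k, l}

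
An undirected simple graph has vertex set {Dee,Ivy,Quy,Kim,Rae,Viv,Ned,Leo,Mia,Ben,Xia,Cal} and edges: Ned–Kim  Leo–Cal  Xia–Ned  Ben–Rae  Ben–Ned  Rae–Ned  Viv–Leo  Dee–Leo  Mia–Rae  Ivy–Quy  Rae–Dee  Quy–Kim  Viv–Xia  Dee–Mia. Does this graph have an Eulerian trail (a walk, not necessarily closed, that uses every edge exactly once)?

Degrees: Dee:3, Ivy:1, Quy:2, Kim:2, Rae:4, Viv:2, Ned:4, Leo:3, Mia:2, Ben:2, Xia:2, Cal:1
Odd-degree vertices: Dee, Ivy, Leo, Cal (4 total).
With 4 odd-degree vertices (more than two), no single trail can use every edge.

No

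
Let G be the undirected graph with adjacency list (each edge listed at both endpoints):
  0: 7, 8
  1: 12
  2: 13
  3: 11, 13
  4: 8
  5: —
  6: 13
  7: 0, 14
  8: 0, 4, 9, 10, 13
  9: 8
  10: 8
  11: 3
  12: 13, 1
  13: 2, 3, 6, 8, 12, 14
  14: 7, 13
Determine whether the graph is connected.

Component: {5}
Component: {0, 1, 2, 3, 4, 6, 7, 8, 9, 10, 11, 12, 13, 14}
There are 2 separate components, so the graph is not connected.

No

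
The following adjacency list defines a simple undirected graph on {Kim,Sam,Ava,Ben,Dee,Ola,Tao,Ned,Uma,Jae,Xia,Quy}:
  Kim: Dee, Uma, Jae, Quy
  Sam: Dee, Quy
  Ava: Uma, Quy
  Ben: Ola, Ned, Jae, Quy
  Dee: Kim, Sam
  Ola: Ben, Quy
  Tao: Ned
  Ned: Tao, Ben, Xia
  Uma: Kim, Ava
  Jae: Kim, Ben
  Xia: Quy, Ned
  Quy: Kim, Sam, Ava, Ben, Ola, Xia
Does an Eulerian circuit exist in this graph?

No

Degrees: Kim:4, Sam:2, Ava:2, Ben:4, Dee:2, Ola:2, Tao:1, Ned:3, Uma:2, Jae:2, Xia:2, Quy:6
Vertices with odd degree: Tao, Ned. An Eulerian circuit requires all degrees even.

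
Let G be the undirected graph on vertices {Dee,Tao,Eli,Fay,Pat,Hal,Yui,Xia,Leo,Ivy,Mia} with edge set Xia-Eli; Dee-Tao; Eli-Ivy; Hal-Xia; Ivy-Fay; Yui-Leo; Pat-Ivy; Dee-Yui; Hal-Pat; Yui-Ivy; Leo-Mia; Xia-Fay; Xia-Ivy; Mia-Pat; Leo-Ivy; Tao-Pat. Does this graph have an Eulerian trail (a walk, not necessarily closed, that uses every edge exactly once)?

Degrees: Dee:2, Tao:2, Eli:2, Fay:2, Pat:4, Hal:2, Yui:3, Xia:4, Leo:3, Ivy:6, Mia:2
Odd-degree vertices: Yui, Leo (2 total).
With 2 odd-degree vertices and all edges in one connected piece, an Eulerian trail exists (from Yui to Leo).

Yes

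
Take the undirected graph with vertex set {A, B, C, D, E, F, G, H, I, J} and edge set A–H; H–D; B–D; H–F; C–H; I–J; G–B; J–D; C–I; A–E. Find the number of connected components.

1

Component: {A, B, C, D, E, F, G, H, I, J}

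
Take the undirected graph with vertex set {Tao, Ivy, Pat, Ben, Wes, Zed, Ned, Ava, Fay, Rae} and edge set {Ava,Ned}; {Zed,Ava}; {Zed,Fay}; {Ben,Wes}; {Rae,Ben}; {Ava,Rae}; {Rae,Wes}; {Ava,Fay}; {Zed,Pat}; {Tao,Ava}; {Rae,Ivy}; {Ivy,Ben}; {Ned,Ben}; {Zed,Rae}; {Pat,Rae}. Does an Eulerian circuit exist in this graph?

Degrees: Tao:1, Ivy:2, Pat:2, Ben:4, Wes:2, Zed:4, Ned:2, Ava:5, Fay:2, Rae:6
Tao, Ava have odd degree; an Eulerian circuit needs every degree to be even, so none exists.

No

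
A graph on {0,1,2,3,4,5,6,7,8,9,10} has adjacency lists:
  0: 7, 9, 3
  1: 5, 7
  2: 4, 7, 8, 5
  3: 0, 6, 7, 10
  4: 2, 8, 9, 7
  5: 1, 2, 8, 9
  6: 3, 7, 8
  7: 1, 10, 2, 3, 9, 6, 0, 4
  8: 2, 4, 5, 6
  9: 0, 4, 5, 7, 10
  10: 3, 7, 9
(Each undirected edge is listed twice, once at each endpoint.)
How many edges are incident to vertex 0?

3

Neighbors of 0: 3, 7, 9.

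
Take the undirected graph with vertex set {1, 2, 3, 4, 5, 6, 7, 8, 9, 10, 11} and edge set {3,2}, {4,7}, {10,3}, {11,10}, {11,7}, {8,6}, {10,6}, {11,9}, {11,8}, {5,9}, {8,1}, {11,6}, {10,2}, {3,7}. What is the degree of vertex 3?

Neighbors of 3: 2, 7, 10.

3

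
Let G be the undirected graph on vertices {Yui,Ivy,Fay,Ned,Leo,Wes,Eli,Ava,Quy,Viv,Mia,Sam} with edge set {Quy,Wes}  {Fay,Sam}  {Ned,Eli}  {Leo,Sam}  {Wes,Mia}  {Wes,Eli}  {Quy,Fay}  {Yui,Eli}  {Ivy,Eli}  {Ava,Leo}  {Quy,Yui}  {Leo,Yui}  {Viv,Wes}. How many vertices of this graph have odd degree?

8

Degrees: Yui:3, Ivy:1, Fay:2, Ned:1, Leo:3, Wes:4, Eli:4, Ava:1, Quy:3, Viv:1, Mia:1, Sam:2
Odd-degree vertices: Yui, Ivy, Ned, Leo, Ava, Quy, Viv, Mia.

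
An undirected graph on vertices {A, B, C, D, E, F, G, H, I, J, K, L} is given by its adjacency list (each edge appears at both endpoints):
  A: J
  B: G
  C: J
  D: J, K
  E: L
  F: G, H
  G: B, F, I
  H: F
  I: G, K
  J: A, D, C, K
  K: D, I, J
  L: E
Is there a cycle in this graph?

Yes

The graph has 12 vertices, 11 edges, and 2 connected components.
One cycle is J-K-D-J.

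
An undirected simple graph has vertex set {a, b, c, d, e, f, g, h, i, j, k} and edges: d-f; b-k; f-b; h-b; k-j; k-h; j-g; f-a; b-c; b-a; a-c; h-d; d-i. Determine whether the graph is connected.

No

Component: {e}
Component: {a, b, c, d, f, g, h, i, j, k}
There are 2 separate components, so the graph is not connected.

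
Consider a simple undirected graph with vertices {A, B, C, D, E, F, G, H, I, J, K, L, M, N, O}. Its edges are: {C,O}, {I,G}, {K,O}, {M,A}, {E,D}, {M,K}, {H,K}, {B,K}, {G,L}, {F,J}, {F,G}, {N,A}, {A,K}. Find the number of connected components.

3

Component: {D, E}
Component: {F, G, I, J, L}
Component: {A, B, C, H, K, M, N, O}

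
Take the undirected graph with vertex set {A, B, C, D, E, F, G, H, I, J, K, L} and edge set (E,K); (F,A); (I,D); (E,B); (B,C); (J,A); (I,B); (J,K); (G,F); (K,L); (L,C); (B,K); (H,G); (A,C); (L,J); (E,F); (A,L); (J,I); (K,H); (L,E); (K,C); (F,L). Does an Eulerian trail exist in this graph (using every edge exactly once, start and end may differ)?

Yes

Degrees: A:4, B:4, C:4, D:1, E:4, F:4, G:2, H:2, I:3, J:4, K:6, L:6
Odd-degree vertices: D, I (2 total).
The non-isolated vertices are connected and exactly 2 have odd degree, so an Eulerian trail exists (from D to I).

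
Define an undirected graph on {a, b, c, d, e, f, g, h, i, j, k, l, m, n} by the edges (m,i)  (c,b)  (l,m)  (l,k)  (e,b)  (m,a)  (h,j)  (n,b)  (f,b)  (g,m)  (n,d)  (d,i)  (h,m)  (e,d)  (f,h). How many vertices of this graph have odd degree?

Degrees: a:1, b:4, c:1, d:3, e:2, f:2, g:1, h:3, i:2, j:1, k:1, l:2, m:5, n:2
Odd-degree vertices: a, c, d, g, h, j, k, m.

8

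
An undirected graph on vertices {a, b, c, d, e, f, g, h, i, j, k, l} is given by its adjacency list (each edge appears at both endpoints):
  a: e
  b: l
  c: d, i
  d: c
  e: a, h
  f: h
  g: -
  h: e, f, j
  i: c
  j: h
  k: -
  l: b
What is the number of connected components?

5

Component: {g}
Component: {k}
Component: {b, l}
Component: {c, d, i}
Component: {a, e, f, h, j}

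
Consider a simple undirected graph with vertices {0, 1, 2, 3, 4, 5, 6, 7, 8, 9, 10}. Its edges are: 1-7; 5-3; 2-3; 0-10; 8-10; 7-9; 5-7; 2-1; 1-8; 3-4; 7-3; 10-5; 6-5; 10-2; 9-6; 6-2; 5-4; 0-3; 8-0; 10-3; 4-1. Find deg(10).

Neighbors of 10: 0, 2, 3, 5, 8.

5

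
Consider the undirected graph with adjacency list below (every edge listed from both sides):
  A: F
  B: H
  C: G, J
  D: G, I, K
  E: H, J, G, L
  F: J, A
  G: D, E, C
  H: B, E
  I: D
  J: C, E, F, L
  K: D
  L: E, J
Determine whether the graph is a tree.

No

|V| = 12, |E| = 13.
A tree on 12 vertices has exactly 11 edges; this graph has 13, so it contains a cycle and is not a tree.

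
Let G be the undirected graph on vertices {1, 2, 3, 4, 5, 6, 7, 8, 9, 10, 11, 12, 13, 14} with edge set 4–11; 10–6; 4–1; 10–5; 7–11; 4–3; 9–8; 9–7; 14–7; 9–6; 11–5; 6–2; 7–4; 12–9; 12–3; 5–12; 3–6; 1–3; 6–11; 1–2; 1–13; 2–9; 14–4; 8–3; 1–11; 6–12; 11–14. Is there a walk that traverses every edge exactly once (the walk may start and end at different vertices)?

No

Degrees: 1:5, 2:3, 3:5, 4:5, 5:3, 6:6, 7:4, 8:2, 9:5, 10:2, 11:6, 12:4, 13:1, 14:3
Odd-degree vertices: 1, 2, 3, 4, 5, 9, 13, 14 (8 total).
An Eulerian trail requires 0 or 2 odd-degree vertices; here there are 8.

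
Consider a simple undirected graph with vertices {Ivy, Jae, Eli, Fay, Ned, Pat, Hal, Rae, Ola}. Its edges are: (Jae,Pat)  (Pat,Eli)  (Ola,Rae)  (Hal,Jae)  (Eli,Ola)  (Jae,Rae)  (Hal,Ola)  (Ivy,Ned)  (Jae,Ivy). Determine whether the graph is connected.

Component: {Fay}
Component: {Ivy, Jae, Eli, Ned, Pat, Hal, Rae, Ola}
No edge joins these 2 groups, so the graph is disconnected.

No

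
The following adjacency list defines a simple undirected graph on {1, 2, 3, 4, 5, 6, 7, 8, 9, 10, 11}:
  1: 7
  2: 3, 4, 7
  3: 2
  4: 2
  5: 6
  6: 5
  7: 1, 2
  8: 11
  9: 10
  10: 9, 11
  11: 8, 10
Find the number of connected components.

Component: {5, 6}
Component: {8, 9, 10, 11}
Component: {1, 2, 3, 4, 7}

3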